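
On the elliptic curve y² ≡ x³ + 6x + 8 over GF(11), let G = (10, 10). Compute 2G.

tangent at (10, 10): λ = (3·10² + 6)/(2·10) ≡ 9/9. 9⁻¹ ≡ 5 (mod 11), so λ ≡ 9·5 ≡ 1.
  x = λ² - 10 - 10 = 1 - 20 ≡ 3; y = λ·(10 - 3) - 10 ≡ 8. → (3, 8)

(3, 8)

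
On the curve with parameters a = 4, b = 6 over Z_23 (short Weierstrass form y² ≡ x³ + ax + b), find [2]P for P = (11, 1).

tangent at (11, 1): λ = (3·11² + 4)/(2·1) ≡ 22/2. 2⁻¹ ≡ 12 (mod 23), so λ ≡ 22·12 ≡ 11.
  x = λ² - 11 - 11 = 121 - 22 ≡ 7; y = λ·(11 - 7) - 1 ≡ 20. → (7, 20)

(7, 20)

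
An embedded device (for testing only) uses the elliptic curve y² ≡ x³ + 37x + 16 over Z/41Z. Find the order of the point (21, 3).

6

2P: tangent at (21, 3): λ = (3·21² + 37)/(2·3) ≡ 7/6. 6⁻¹ ≡ 7 (mod 41), so λ ≡ 7·7 ≡ 8.
  x = λ² - 21 - 21 = 64 - 42 ≡ 22; y = λ·(21 - 22) - 3 ≡ 30. → (22, 30)
3P: (22, 30) + (21, 3). λ = (3 - 30)/(21 - 22) ≡ 14/40 mod 41. 40⁻¹ ≡ 40 (mod 41) since 40·40 = 1600 ≡ 1, so λ ≡ 27.
  x = λ² - 22 - 21 = 729 - 43 ≡ 30; y = λ·(22 - 30) - 30 ≡ 0. → (30, 0)
4P: (30, 0) + (21, 3). λ = (3 - 0)/(21 - 30) ≡ 3/32 mod 41. 32⁻¹ ≡ 9 (mod 41), so λ ≡ 27.
  x = λ² - 30 - 21 = 729 - 51 ≡ 22; y = λ·(30 - 22) - 0 ≡ 11. → (22, 11)
5P: (22, 11) + (21, 3). λ = (3 - 11)/(21 - 22) ≡ 33/40 mod 41. 40⁻¹ ≡ 40 (mod 41), so λ ≡ 8.
  x = λ² - 22 - 21 = 64 - 43 ≡ 21; y = λ·(22 - 21) - 11 ≡ 38. → (21, 38)
6P: (21, 38) + (21, 3): same x and y₁ ≡ -y₂, so the sum is O.
6P = O, so the order is 6.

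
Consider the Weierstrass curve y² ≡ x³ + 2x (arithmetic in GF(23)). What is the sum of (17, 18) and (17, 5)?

The two points share x = 17 and their y-coordinates satisfy 18 + 5 ≡ 0 (mod 23), so they are inverses. Their sum is the point at infinity.

O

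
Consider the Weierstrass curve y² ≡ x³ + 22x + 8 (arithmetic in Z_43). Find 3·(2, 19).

(29, 40)

Write Q = (2, 19).
Repeated addition: build up to 3Q.
2Q: tangent at (2, 19): λ = (3·2² + 22)/(2·19) ≡ 34/38. 38⁻¹ ≡ 17 (mod 43) since 38·17 = 646 ≡ 1, so λ ≡ 34·17 ≡ 19.
  x = λ² - 2 - 2 = 361 - 4 ≡ 13; y = λ·(2 - 13) - 19 ≡ 30. → (13, 30)
3Q: (13, 30) + (2, 19). λ = (19 - 30)/(2 - 13) ≡ 32/32 mod 43. 32⁻¹ ≡ 39 (mod 43) since 32·39 = 1248 ≡ 1, so λ ≡ 1.
  x = λ² - 13 - 2 = 1 - 15 ≡ 29; y = λ·(13 - 29) - 30 ≡ 40. → (29, 40)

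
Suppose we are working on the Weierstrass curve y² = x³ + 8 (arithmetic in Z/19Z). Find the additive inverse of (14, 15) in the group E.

(14, 4)

-(14, 15) = (14, -15 mod 19) = (14, 4).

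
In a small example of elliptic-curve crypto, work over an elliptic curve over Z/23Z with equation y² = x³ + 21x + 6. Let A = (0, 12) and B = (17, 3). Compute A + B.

(14, 13)

(0, 12) + (17, 3). λ = (3 - 12)/(17 - 0) ≡ 14/17 mod 23. 17⁻¹ ≡ 19 (mod 23) since 17·19 = 323 ≡ 1, so λ ≡ 13.
  x = λ² - 0 - 17 = 169 - 17 ≡ 14; y = λ·(0 - 14) - 12 ≡ 13. → (14, 13)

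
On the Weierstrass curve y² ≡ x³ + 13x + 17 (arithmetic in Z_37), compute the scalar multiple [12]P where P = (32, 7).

(11, 14)

Double-and-add on 12 = (1100)₂. Start with P = (32, 7) for the leading 1-bit.
double: tangent at (32, 7): λ = (3·32² + 13)/(2·7) ≡ 14/14. 14⁻¹ ≡ 8 (mod 37) since 14·8 = 112 ≡ 1, so λ ≡ 14·8 ≡ 1.
  x = λ² - 32 - 32 = 1 - 64 ≡ 11; y = λ·(32 - 11) - 7 ≡ 14. → (11, 14)
add P: (11, 14) + (32, 7). λ = (7 - 14)/(32 - 11) ≡ 30/21 mod 37. 21⁻¹ ≡ 30 (mod 37) since 21·30 = 630 ≡ 1, so λ ≡ 12.
  x = λ² - 11 - 32 = 144 - 43 ≡ 27; y = λ·(11 - 27) - 14 ≡ 16. → (27, 16)
double: tangent at (27, 16): λ = (3·27² + 13)/(2·16) ≡ 17/32. 32⁻¹ ≡ 22 (mod 37), so λ ≡ 17·22 ≡ 4.
  x = λ² - 27 - 27 = 16 - 54 ≡ 36; y = λ·(27 - 36) - 16 ≡ 22. → (36, 22)
double: tangent at (36, 22): λ = (3·36² + 13)/(2·22) ≡ 16/7. 7⁻¹ ≡ 16 (mod 37), so λ ≡ 16·16 ≡ 34.
  x = λ² - 36 - 36 = 1156 - 72 ≡ 11; y = λ·(36 - 11) - 22 ≡ 14. → (11, 14)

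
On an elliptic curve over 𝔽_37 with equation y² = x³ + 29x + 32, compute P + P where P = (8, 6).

tangent at (8, 6): λ = (3·8² + 29)/(2·6) ≡ 36/12. 12⁻¹ ≡ 34 (mod 37), so λ ≡ 36·34 ≡ 3.
  x = λ² - 8 - 8 = 9 - 16 ≡ 30; y = λ·(8 - 30) - 6 ≡ 2. → (30, 2)

(30, 2)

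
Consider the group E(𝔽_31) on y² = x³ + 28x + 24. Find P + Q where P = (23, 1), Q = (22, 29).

(26, 21)

(23, 1) + (22, 29). λ = (29 - 1)/(22 - 23) ≡ 28/30 mod 31. 30⁻¹ ≡ 30 (mod 31) since 30·30 = 900 ≡ 1, so λ ≡ 3.
  x = λ² - 23 - 22 = 9 - 45 ≡ 26; y = λ·(23 - 26) - 1 ≡ 21. → (26, 21)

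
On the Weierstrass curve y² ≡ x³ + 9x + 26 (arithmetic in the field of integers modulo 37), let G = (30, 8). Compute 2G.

(5, 23)

tangent at (30, 8): λ = (3·30² + 9)/(2·8) ≡ 8/16. 16⁻¹ ≡ 7 (mod 37) since 16·7 = 112 ≡ 1, so λ ≡ 8·7 ≡ 19.
  x = λ² - 30 - 30 = 361 - 60 ≡ 5; y = λ·(30 - 5) - 8 ≡ 23. → (5, 23)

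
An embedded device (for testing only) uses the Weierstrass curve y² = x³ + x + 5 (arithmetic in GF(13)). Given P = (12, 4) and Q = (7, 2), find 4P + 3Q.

First 4P:
Double-and-add on 4 = (100)₂. Start with P = (12, 4) for the leading 1-bit.
double: tangent at (12, 4): λ = (3·12² + 1)/(2·4) ≡ 4/8. 8⁻¹ ≡ 5 (mod 13), so λ ≡ 4·5 ≡ 7.
  x = λ² - 12 - 12 = 49 - 24 ≡ 12; y = λ·(12 - 12) - 4 ≡ 9. → (12, 9)
double: tangent at (12, 9): λ = (3·12² + 1)/(2·9) ≡ 4/5. 5⁻¹ ≡ 8 (mod 13) since 5·8 = 40 ≡ 1, so λ ≡ 4·8 ≡ 6.
  x = λ² - 12 - 12 = 36 - 24 ≡ 12; y = λ·(12 - 12) - 9 ≡ 4. → (12, 4)
4P = (12, 4).
Next 3Q:
Repeated addition: build up to 3Q.
2Q: tangent at (7, 2): λ = (3·7² + 1)/(2·2) ≡ 5/4. 4⁻¹ ≡ 10 (mod 13), so λ ≡ 5·10 ≡ 11.
  x = λ² - 7 - 7 = 121 - 14 ≡ 3; y = λ·(7 - 3) - 2 ≡ 3. → (3, 3)
3Q: (3, 3) + (7, 2). λ = (2 - 3)/(7 - 3) ≡ 12/4 mod 13. 4⁻¹ ≡ 10 (mod 13) since 4·10 = 40 ≡ 1, so λ ≡ 3.
  x = λ² - 3 - 7 = 9 - 10 ≡ 12; y = λ·(3 - 12) - 3 ≡ 9. → (12, 9)
3Q = (12, 9).
Finally 4P + 3Q:
(12, 4) + (12, 9): same x and y₁ ≡ -y₂, so the sum is 𝒪.

O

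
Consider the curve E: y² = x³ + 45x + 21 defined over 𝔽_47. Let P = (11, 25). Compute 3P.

Repeated addition: build up to 3P.
2P: tangent at (11, 25): λ = (3·11² + 45)/(2·25) ≡ 32/3. 3⁻¹ ≡ 16 (mod 47), so λ ≡ 32·16 ≡ 42.
  x = λ² - 11 - 11 = 1764 - 22 ≡ 3; y = λ·(11 - 3) - 25 ≡ 29. → (3, 29)
3P: (3, 29) + (11, 25). λ = (25 - 29)/(11 - 3) ≡ 43/8 mod 47. 8⁻¹ ≡ 6 (mod 47), so λ ≡ 23.
  x = λ² - 3 - 11 = 529 - 14 ≡ 45; y = λ·(3 - 45) - 29 ≡ 39. → (45, 39)

(45, 39)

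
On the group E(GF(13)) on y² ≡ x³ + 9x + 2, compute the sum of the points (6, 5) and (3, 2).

(5, 9)

(6, 5) + (3, 2). λ = (2 - 5)/(3 - 6) ≡ 10/10 mod 13. 10⁻¹ ≡ 4 (mod 13), so λ ≡ 1.
  x = λ² - 6 - 3 = 1 - 9 ≡ 5; y = λ·(6 - 5) - 5 ≡ 9. → (5, 9)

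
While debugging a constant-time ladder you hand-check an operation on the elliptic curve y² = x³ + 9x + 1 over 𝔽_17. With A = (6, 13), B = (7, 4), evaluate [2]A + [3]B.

(12, 1)

First 2A:
Repeated addition: build up to 2A.
2A: tangent at (6, 13): λ = (3·6² + 9)/(2·13) ≡ 15/9. 9⁻¹ ≡ 2 (mod 17) since 9·2 = 18 ≡ 1, so λ ≡ 15·2 ≡ 13.
  x = λ² - 6 - 6 = 169 - 12 ≡ 4; y = λ·(6 - 4) - 13 ≡ 13. → (4, 13)
2A = (4, 13).
Next 3B:
Repeated addition: build up to 3B.
2B: tangent at (7, 4): λ = (3·7² + 9)/(2·4) ≡ 3/8. 8⁻¹ ≡ 15 (mod 17), so λ ≡ 3·15 ≡ 11.
  x = λ² - 7 - 7 = 121 - 14 ≡ 5; y = λ·(7 - 5) - 4 ≡ 1. → (5, 1)
3B: (5, 1) + (7, 4). λ = (4 - 1)/(7 - 5) ≡ 3/2 mod 17. 2⁻¹ ≡ 9 (mod 17), so λ ≡ 10.
  x = λ² - 5 - 7 = 100 - 12 ≡ 3; y = λ·(5 - 3) - 1 ≡ 2. → (3, 2)
3B = (3, 2).
Finally 2A + 3B:
(4, 13) + (3, 2). λ = (2 - 13)/(3 - 4) ≡ 6/16 mod 17. 16⁻¹ ≡ 16 (mod 17), so λ ≡ 11.
  x = λ² - 4 - 3 = 121 - 7 ≡ 12; y = λ·(4 - 12) - 13 ≡ 1. → (12, 1)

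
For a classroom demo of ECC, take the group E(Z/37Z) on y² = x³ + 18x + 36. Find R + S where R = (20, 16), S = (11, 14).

(20, 16) + (11, 14). λ = (14 - 16)/(11 - 20) ≡ 35/28 mod 37. 28⁻¹ ≡ 4 (mod 37), so λ ≡ 29.
  x = λ² - 20 - 11 = 841 - 31 ≡ 33; y = λ·(20 - 33) - 16 ≡ 14. → (33, 14)

(33, 14)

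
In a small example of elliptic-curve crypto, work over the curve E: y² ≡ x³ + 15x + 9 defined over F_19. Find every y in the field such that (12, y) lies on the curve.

6, 13

x³ + 15x + 9 = 1917 ≡ 17 (mod 19).
Square roots of 17 mod 19: 6 and 13 (since 6² = 36 ≡ 17).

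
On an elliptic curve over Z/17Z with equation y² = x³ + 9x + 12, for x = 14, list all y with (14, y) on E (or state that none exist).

x³ + 9x + 12 = 2882 ≡ 9 (mod 17).
Square roots of 9 mod 17: 3 and 14 (since 3² = 9 ≡ 9).

3, 14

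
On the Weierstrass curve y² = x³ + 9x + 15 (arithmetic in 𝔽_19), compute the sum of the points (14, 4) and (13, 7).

(14, 4) + (13, 7). λ = (7 - 4)/(13 - 14) ≡ 3/18 mod 19. 18⁻¹ ≡ 18 (mod 19), so λ ≡ 16.
  x = λ² - 14 - 13 = 256 - 27 ≡ 1; y = λ·(14 - 1) - 4 ≡ 14. → (1, 14)

(1, 14)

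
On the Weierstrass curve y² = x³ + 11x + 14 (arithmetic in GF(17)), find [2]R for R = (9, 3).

tangent at (9, 3): λ = (3·9² + 11)/(2·3) ≡ 16/6. 6⁻¹ ≡ 3 (mod 17), so λ ≡ 16·3 ≡ 14.
  x = λ² - 9 - 9 = 196 - 18 ≡ 8; y = λ·(9 - 8) - 3 ≡ 11. → (8, 11)

(8, 11)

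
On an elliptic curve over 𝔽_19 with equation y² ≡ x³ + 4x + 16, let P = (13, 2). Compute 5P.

Double-and-add on 5 = (101)₂. Start with P = (13, 2) for the leading 1-bit.
double: tangent at (13, 2): λ = (3·13² + 4)/(2·2) ≡ 17/4. 4⁻¹ ≡ 5 (mod 19), so λ ≡ 17·5 ≡ 9.
  x = λ² - 13 - 13 = 81 - 26 ≡ 17; y = λ·(13 - 17) - 2 ≡ 0. → (17, 0)
double: (17, 0) + (17, 0): same x and y₁ ≡ -y₂, so the sum is the point at infinity.
add P: the point at infinity + (13, 2) = (13, 2) (identity).

(13, 2)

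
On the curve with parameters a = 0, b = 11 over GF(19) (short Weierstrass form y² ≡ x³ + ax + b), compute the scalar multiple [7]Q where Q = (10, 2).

Double-and-add on 7 = (111)₂. Start with Q = (10, 2) for the leading 1-bit.
double: tangent at (10, 2): λ = (3·10² + 0)/(2·2) ≡ 15/4. 4⁻¹ ≡ 5 (mod 19) since 4·5 = 20 ≡ 1, so λ ≡ 15·5 ≡ 18.
  x = λ² - 10 - 10 = 324 - 20 ≡ 0; y = λ·(10 - 0) - 2 ≡ 7. → (0, 7)
add Q: (0, 7) + (10, 2). λ = (2 - 7)/(10 - 0) ≡ 14/10 mod 19. 10⁻¹ ≡ 2 (mod 19), so λ ≡ 9.
  x = λ² - 0 - 10 = 81 - 10 ≡ 14; y = λ·(0 - 14) - 7 ≡ 0. → (14, 0)
double: (14, 0) + (14, 0): same x and y₁ ≡ -y₂, so the sum is O.
add Q: O + (10, 2) = (10, 2) (identity).

(10, 2)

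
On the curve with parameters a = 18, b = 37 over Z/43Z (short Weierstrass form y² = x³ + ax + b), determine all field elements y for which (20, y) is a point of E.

none

x³ + 18x + 37 = 8397 ≡ 12 (mod 43).
12 is a non-residue mod 43; no y exists.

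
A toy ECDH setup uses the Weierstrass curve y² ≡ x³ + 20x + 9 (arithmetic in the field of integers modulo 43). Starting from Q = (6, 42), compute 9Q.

Repeated addition: build up to 9Q.
2Q: tangent at (6, 42): λ = (3·6² + 20)/(2·42) ≡ 42/41. 41⁻¹ ≡ 21 (mod 43), so λ ≡ 42·21 ≡ 22.
  x = λ² - 6 - 6 = 484 - 12 ≡ 42; y = λ·(6 - 42) - 42 ≡ 26. → (42, 26)
3Q: (42, 26) + (6, 42). λ = (42 - 26)/(6 - 42) ≡ 16/7 mod 43. 7⁻¹ ≡ 37 (mod 43) since 7·37 = 259 ≡ 1, so λ ≡ 33.
  x = λ² - 42 - 6 = 1089 - 48 ≡ 9; y = λ·(42 - 9) - 26 ≡ 31. → (9, 31)
4Q: (9, 31) + (6, 42). λ = (42 - 31)/(6 - 9) ≡ 11/40 mod 43. 40⁻¹ ≡ 14 (mod 43), so λ ≡ 25.
  x = λ² - 9 - 6 = 625 - 15 ≡ 8; y = λ·(9 - 8) - 31 ≡ 37. → (8, 37)
5Q: (8, 37) + (6, 42). λ = (42 - 37)/(6 - 8) ≡ 5/41 mod 43. 41⁻¹ ≡ 21 (mod 43) since 41·21 = 861 ≡ 1, so λ ≡ 19.
  x = λ² - 8 - 6 = 361 - 14 ≡ 3; y = λ·(8 - 3) - 37 ≡ 15. → (3, 15)
6Q: (3, 15) + (6, 42). λ = (42 - 15)/(6 - 3) ≡ 27/3 mod 43. 3⁻¹ ≡ 29 (mod 43) since 3·29 = 87 ≡ 1, so λ ≡ 9.
  x = λ² - 3 - 6 = 81 - 9 ≡ 29; y = λ·(3 - 29) - 15 ≡ 9. → (29, 9)
7Q: (29, 9) + (6, 42). λ = (42 - 9)/(6 - 29) ≡ 33/20 mod 43. 20⁻¹ ≡ 28 (mod 43), so λ ≡ 21.
  x = λ² - 29 - 6 = 441 - 35 ≡ 19; y = λ·(29 - 19) - 9 ≡ 29. → (19, 29)
8Q: (19, 29) + (6, 42). λ = (42 - 29)/(6 - 19) ≡ 13/30 mod 43. 30⁻¹ ≡ 33 (mod 43), so λ ≡ 42.
  x = λ² - 19 - 6 = 1764 - 25 ≡ 19; y = λ·(19 - 19) - 29 ≡ 14. → (19, 14)
9Q: (19, 14) + (6, 42). λ = (42 - 14)/(6 - 19) ≡ 28/30 mod 43. 30⁻¹ ≡ 33 (mod 43) since 30·33 = 990 ≡ 1, so λ ≡ 21.
  x = λ² - 19 - 6 = 441 - 25 ≡ 29; y = λ·(19 - 29) - 14 ≡ 34. → (29, 34)

(29, 34)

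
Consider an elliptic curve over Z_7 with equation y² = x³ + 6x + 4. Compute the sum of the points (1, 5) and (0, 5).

(1, 5) + (0, 5). λ = (5 - 5)/(0 - 1) ≡ 0/6 mod 7. 6⁻¹ ≡ 6 (mod 7), so λ ≡ 0.
  x = λ² - 1 - 0 = 0 - 1 ≡ 6; y = λ·(1 - 6) - 5 ≡ 2. → (6, 2)

(6, 2)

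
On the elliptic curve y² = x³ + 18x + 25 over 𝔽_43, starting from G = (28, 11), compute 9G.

(14, 22)

Repeated addition: build up to 9G.
2G: tangent at (28, 11): λ = (3·28² + 18)/(2·11) ≡ 5/22. 22⁻¹ ≡ 2 (mod 43), so λ ≡ 5·2 ≡ 10.
  x = λ² - 28 - 28 = 100 - 56 ≡ 1; y = λ·(28 - 1) - 11 ≡ 1. → (1, 1)
3G: (1, 1) + (28, 11). λ = (11 - 1)/(28 - 1) ≡ 10/27 mod 43. 27⁻¹ ≡ 8 (mod 43) since 27·8 = 216 ≡ 1, so λ ≡ 37.
  x = λ² - 1 - 28 = 1369 - 29 ≡ 7; y = λ·(1 - 7) - 1 ≡ 35. → (7, 35)
4G: (7, 35) + (28, 11). λ = (11 - 35)/(28 - 7) ≡ 19/21 mod 43. 21⁻¹ ≡ 41 (mod 43), so λ ≡ 5.
  x = λ² - 7 - 28 = 25 - 35 ≡ 33; y = λ·(7 - 33) - 35 ≡ 7. → (33, 7)
5G: (33, 7) + (28, 11). λ = (11 - 7)/(28 - 33) ≡ 4/38 mod 43. 38⁻¹ ≡ 17 (mod 43) since 38·17 = 646 ≡ 1, so λ ≡ 25.
  x = λ² - 33 - 28 = 625 - 61 ≡ 5; y = λ·(33 - 5) - 7 ≡ 5. → (5, 5)
6G: (5, 5) + (28, 11). λ = (11 - 5)/(28 - 5) ≡ 6/23 mod 43. 23⁻¹ ≡ 15 (mod 43) since 23·15 = 345 ≡ 1, so λ ≡ 4.
  x = λ² - 5 - 28 = 16 - 33 ≡ 26; y = λ·(5 - 26) - 5 ≡ 40. → (26, 40)
7G: (26, 40) + (28, 11). λ = (11 - 40)/(28 - 26) ≡ 14/2 mod 43. 2⁻¹ ≡ 22 (mod 43), so λ ≡ 7.
  x = λ² - 26 - 28 = 49 - 54 ≡ 38; y = λ·(26 - 38) - 40 ≡ 5. → (38, 5)
8G: (38, 5) + (28, 11). λ = (11 - 5)/(28 - 38) ≡ 6/33 mod 43. 33⁻¹ ≡ 30 (mod 43), so λ ≡ 8.
  x = λ² - 38 - 28 = 64 - 66 ≡ 41; y = λ·(38 - 41) - 5 ≡ 14. → (41, 14)
9G: (41, 14) + (28, 11). λ = (11 - 14)/(28 - 41) ≡ 40/30 mod 43. 30⁻¹ ≡ 33 (mod 43) since 30·33 = 990 ≡ 1, so λ ≡ 30.
  x = λ² - 41 - 28 = 900 - 69 ≡ 14; y = λ·(41 - 14) - 14 ≡ 22. → (14, 22)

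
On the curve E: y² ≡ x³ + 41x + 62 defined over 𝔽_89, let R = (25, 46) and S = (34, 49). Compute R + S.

(40, 38)

(25, 46) + (34, 49). λ = (49 - 46)/(34 - 25) ≡ 3/9 mod 89. 9⁻¹ ≡ 10 (mod 89) since 9·10 = 90 ≡ 1, so λ ≡ 30.
  x = λ² - 25 - 34 = 900 - 59 ≡ 40; y = λ·(25 - 40) - 46 ≡ 38. → (40, 38)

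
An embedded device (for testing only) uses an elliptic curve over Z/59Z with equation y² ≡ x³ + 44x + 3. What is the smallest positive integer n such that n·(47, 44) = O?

2P: tangent at (47, 44): λ = (3·47² + 44)/(2·44) ≡ 4/29. 29⁻¹ ≡ 57 (mod 59) since 29·57 = 1653 ≡ 1, so λ ≡ 4·57 ≡ 51.
  x = λ² - 47 - 47 = 2601 - 94 ≡ 29; y = λ·(47 - 29) - 44 ≡ 48. → (29, 48)
3P: (29, 48) + (47, 44). λ = (44 - 48)/(47 - 29) ≡ 55/18 mod 59. 18⁻¹ ≡ 23 (mod 59), so λ ≡ 26.
  x = λ² - 29 - 47 = 676 - 76 ≡ 10; y = λ·(29 - 10) - 48 ≡ 33. → (10, 33)
4P: (10, 33) + (47, 44). λ = (44 - 33)/(47 - 10) ≡ 11/37 mod 59. 37⁻¹ ≡ 8 (mod 59) since 37·8 = 296 ≡ 1, so λ ≡ 29.
  x = λ² - 10 - 47 = 841 - 57 ≡ 17; y = λ·(10 - 17) - 33 ≡ 0. → (17, 0)
5P: (17, 0) + (47, 44). λ = (44 - 0)/(47 - 17) ≡ 44/30 mod 59. 30⁻¹ ≡ 2 (mod 59), so λ ≡ 29.
  x = λ² - 17 - 47 = 841 - 64 ≡ 10; y = λ·(17 - 10) - 0 ≡ 26. → (10, 26)
6P: (10, 26) + (47, 44). λ = (44 - 26)/(47 - 10) ≡ 18/37 mod 59. 37⁻¹ ≡ 8 (mod 59) since 37·8 = 296 ≡ 1, so λ ≡ 26.
  x = λ² - 10 - 47 = 676 - 57 ≡ 29; y = λ·(10 - 29) - 26 ≡ 11. → (29, 11)
7P: (29, 11) + (47, 44). λ = (44 - 11)/(47 - 29) ≡ 33/18 mod 59. 18⁻¹ ≡ 23 (mod 59) since 18·23 = 414 ≡ 1, so λ ≡ 51.
  x = λ² - 29 - 47 = 2601 - 76 ≡ 47; y = λ·(29 - 47) - 11 ≡ 15. → (47, 15)
8P: (47, 15) + (47, 44): same x and y₁ ≡ -y₂, so the sum is O.
8P = O, so the order is 8.

8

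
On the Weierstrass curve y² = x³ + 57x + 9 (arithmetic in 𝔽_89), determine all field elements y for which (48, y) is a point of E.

29, 60

x³ + 57x + 9 = 113337 ≡ 40 (mod 89).
Square roots of 40 mod 89: 29 and 60 (since 29² = 841 ≡ 40).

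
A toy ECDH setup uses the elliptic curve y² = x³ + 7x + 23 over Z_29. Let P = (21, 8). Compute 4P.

(10, 7)

Repeated addition: build up to 4P.
2P: tangent at (21, 8): λ = (3·21² + 7)/(2·8) ≡ 25/16. 16⁻¹ ≡ 20 (mod 29), so λ ≡ 25·20 ≡ 7.
  x = λ² - 21 - 21 = 49 - 42 ≡ 7; y = λ·(21 - 7) - 8 ≡ 3. → (7, 3)
3P: (7, 3) + (21, 8). λ = (8 - 3)/(21 - 7) ≡ 5/14 mod 29. 14⁻¹ ≡ 27 (mod 29), so λ ≡ 19.
  x = λ² - 7 - 21 = 361 - 28 ≡ 14; y = λ·(7 - 14) - 3 ≡ 9. → (14, 9)
4P: (14, 9) + (21, 8). λ = (8 - 9)/(21 - 14) ≡ 28/7 mod 29. 7⁻¹ ≡ 25 (mod 29), so λ ≡ 4.
  x = λ² - 14 - 21 = 16 - 35 ≡ 10; y = λ·(14 - 10) - 9 ≡ 7. → (10, 7)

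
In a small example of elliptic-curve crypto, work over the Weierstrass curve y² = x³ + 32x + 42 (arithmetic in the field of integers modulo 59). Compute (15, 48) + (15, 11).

O

The two points share x = 15 and their y-coordinates satisfy 48 + 11 ≡ 0 (mod 59), so they are inverses. Their sum is ∞.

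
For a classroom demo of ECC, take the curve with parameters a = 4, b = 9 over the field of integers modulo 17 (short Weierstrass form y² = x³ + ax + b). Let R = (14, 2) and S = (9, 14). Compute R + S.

(12, 0)

(14, 2) + (9, 14). λ = (14 - 2)/(9 - 14) ≡ 12/12 mod 17. 12⁻¹ ≡ 10 (mod 17), so λ ≡ 1.
  x = λ² - 14 - 9 = 1 - 23 ≡ 12; y = λ·(14 - 12) - 2 ≡ 0. → (12, 0)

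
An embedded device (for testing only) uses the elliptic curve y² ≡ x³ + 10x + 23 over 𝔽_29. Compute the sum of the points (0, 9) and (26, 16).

(2, 15)

(0, 9) + (26, 16). λ = (16 - 9)/(26 - 0) ≡ 7/26 mod 29. 26⁻¹ ≡ 19 (mod 29), so λ ≡ 17.
  x = λ² - 0 - 26 = 289 - 26 ≡ 2; y = λ·(0 - 2) - 9 ≡ 15. → (2, 15)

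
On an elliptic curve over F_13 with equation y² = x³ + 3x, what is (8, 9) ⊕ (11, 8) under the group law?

(10, 9)

(8, 9) + (11, 8). λ = (8 - 9)/(11 - 8) ≡ 12/3 mod 13. 3⁻¹ ≡ 9 (mod 13) since 3·9 = 27 ≡ 1, so λ ≡ 4.
  x = λ² - 8 - 11 = 16 - 19 ≡ 10; y = λ·(8 - 10) - 9 ≡ 9. → (10, 9)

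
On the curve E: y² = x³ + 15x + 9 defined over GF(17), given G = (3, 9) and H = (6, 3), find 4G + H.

(0, 3)

First 4G:
Repeated addition: build up to 4G.
2G: tangent at (3, 9): λ = (3·3² + 15)/(2·9) ≡ 8/1. 1⁻¹ ≡ 1 (mod 17), so λ ≡ 8·1 ≡ 8.
  x = λ² - 3 - 3 = 64 - 6 ≡ 7; y = λ·(3 - 7) - 9 ≡ 10. → (7, 10)
3G: (7, 10) + (3, 9). λ = (9 - 10)/(3 - 7) ≡ 16/13 mod 17. 13⁻¹ ≡ 4 (mod 17) since 13·4 = 52 ≡ 1, so λ ≡ 13.
  x = λ² - 7 - 3 = 169 - 10 ≡ 6; y = λ·(7 - 6) - 10 ≡ 3. → (6, 3)
4G: (6, 3) + (3, 9). λ = (9 - 3)/(3 - 6) ≡ 6/14 mod 17. 14⁻¹ ≡ 11 (mod 17), so λ ≡ 15.
  x = λ² - 6 - 3 = 225 - 9 ≡ 12; y = λ·(6 - 12) - 3 ≡ 9. → (12, 9)
4G = (12, 9).
Finally 4G + H:
(12, 9) + (6, 3). λ = (3 - 9)/(6 - 12) ≡ 11/11 mod 17. 11⁻¹ ≡ 14 (mod 17), so λ ≡ 1.
  x = λ² - 12 - 6 = 1 - 18 ≡ 0; y = λ·(12 - 0) - 9 ≡ 3. → (0, 3)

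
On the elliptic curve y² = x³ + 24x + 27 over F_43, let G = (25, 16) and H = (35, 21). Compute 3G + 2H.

First 3G:
Repeated addition: build up to 3G.
2G: tangent at (25, 16): λ = (3·25² + 24)/(2·16) ≡ 7/32. 32⁻¹ ≡ 39 (mod 43) since 32·39 = 1248 ≡ 1, so λ ≡ 7·39 ≡ 15.
  x = λ² - 25 - 25 = 225 - 50 ≡ 3; y = λ·(25 - 3) - 16 ≡ 13. → (3, 13)
3G: (3, 13) + (25, 16). λ = (16 - 13)/(25 - 3) ≡ 3/22 mod 43. 22⁻¹ ≡ 2 (mod 43) since 22·2 = 44 ≡ 1, so λ ≡ 6.
  x = λ² - 3 - 25 = 36 - 28 ≡ 8; y = λ·(3 - 8) - 13 ≡ 0. → (8, 0)
3G = (8, 0).
Next 2H:
Repeated addition: build up to 2H.
2H: tangent at (35, 21): λ = (3·35² + 24)/(2·21) ≡ 1/42. 42⁻¹ ≡ 42 (mod 43) since 42·42 = 1764 ≡ 1, so λ ≡ 1·42 ≡ 42.
  x = λ² - 35 - 35 = 1764 - 70 ≡ 17; y = λ·(35 - 17) - 21 ≡ 4. → (17, 4)
2H = (17, 4).
Finally 3G + 2H:
(8, 0) + (17, 4). λ = (4 - 0)/(17 - 8) ≡ 4/9 mod 43. 9⁻¹ ≡ 24 (mod 43), so λ ≡ 10.
  x = λ² - 8 - 17 = 100 - 25 ≡ 32; y = λ·(8 - 32) - 0 ≡ 18. → (32, 18)

(32, 18)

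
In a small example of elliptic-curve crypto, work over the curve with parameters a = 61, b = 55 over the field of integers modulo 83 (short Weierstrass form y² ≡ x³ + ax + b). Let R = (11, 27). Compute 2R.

(8, 15)

tangent at (11, 27): λ = (3·11² + 61)/(2·27) ≡ 9/54. 54⁻¹ ≡ 20 (mod 83) since 54·20 = 1080 ≡ 1, so λ ≡ 9·20 ≡ 14.
  x = λ² - 11 - 11 = 196 - 22 ≡ 8; y = λ·(11 - 8) - 27 ≡ 15. → (8, 15)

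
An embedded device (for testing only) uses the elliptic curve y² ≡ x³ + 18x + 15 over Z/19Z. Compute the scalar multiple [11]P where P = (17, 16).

Double-and-add on 11 = (1011)₂. Start with P = (17, 16) for the leading 1-bit.
double: tangent at (17, 16): λ = (3·17² + 18)/(2·16) ≡ 11/13. 13⁻¹ ≡ 3 (mod 19) since 13·3 = 39 ≡ 1, so λ ≡ 11·3 ≡ 14.
  x = λ² - 17 - 17 = 196 - 34 ≡ 10; y = λ·(17 - 10) - 16 ≡ 6. → (10, 6)
double: tangent at (10, 6): λ = (3·10² + 18)/(2·6) ≡ 14/12. 12⁻¹ ≡ 8 (mod 19) since 12·8 = 96 ≡ 1, so λ ≡ 14·8 ≡ 17.
  x = λ² - 10 - 10 = 289 - 20 ≡ 3; y = λ·(10 - 3) - 6 ≡ 18. → (3, 18)
add P: (3, 18) + (17, 16). λ = (16 - 18)/(17 - 3) ≡ 17/14 mod 19. 14⁻¹ ≡ 15 (mod 19) since 14·15 = 210 ≡ 1, so λ ≡ 8.
  x = λ² - 3 - 17 = 64 - 20 ≡ 6; y = λ·(3 - 6) - 18 ≡ 15. → (6, 15)
double: tangent at (6, 15): λ = (3·6² + 18)/(2·15) ≡ 12/11. 11⁻¹ ≡ 7 (mod 19) since 11·7 = 77 ≡ 1, so λ ≡ 12·7 ≡ 8.
  x = λ² - 6 - 6 = 64 - 12 ≡ 14; y = λ·(6 - 14) - 15 ≡ 16. → (14, 16)
add P: (14, 16) + (17, 16). λ = (16 - 16)/(17 - 14) ≡ 0/3 mod 19. 3⁻¹ ≡ 13 (mod 19), so λ ≡ 0.
  x = λ² - 14 - 17 = 0 - 31 ≡ 7; y = λ·(14 - 7) - 16 ≡ 3. → (7, 3)

(7, 3)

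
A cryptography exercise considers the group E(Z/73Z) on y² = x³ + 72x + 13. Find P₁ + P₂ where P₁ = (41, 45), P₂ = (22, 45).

(10, 28)

(41, 45) + (22, 45). λ = (45 - 45)/(22 - 41) ≡ 0/54 mod 73. 54⁻¹ ≡ 23 (mod 73) since 54·23 = 1242 ≡ 1, so λ ≡ 0.
  x = λ² - 41 - 22 = 0 - 63 ≡ 10; y = λ·(41 - 10) - 45 ≡ 28. → (10, 28)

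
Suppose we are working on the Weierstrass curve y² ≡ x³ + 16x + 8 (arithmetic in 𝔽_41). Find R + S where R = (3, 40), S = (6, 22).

(27, 22)

(3, 40) + (6, 22). λ = (22 - 40)/(6 - 3) ≡ 23/3 mod 41. 3⁻¹ ≡ 14 (mod 41), so λ ≡ 35.
  x = λ² - 3 - 6 = 1225 - 9 ≡ 27; y = λ·(3 - 27) - 40 ≡ 22. → (27, 22)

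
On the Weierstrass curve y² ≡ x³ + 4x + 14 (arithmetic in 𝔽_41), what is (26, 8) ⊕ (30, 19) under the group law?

(31, 9)

(26, 8) + (30, 19). λ = (19 - 8)/(30 - 26) ≡ 11/4 mod 41. 4⁻¹ ≡ 31 (mod 41), so λ ≡ 13.
  x = λ² - 26 - 30 = 169 - 56 ≡ 31; y = λ·(26 - 31) - 8 ≡ 9. → (31, 9)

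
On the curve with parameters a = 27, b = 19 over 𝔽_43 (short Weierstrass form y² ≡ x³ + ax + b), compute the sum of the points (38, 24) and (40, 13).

(38, 24) + (40, 13). λ = (13 - 24)/(40 - 38) ≡ 32/2 mod 43. 2⁻¹ ≡ 22 (mod 43) since 2·22 = 44 ≡ 1, so λ ≡ 16.
  x = λ² - 38 - 40 = 256 - 78 ≡ 6; y = λ·(38 - 6) - 24 ≡ 15. → (6, 15)

(6, 15)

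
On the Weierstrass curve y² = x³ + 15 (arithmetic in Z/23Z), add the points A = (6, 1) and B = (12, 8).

(6, 1) + (12, 8). λ = (8 - 1)/(12 - 6) ≡ 7/6 mod 23. 6⁻¹ ≡ 4 (mod 23), so λ ≡ 5.
  x = λ² - 6 - 12 = 25 - 18 ≡ 7; y = λ·(6 - 7) - 1 ≡ 17. → (7, 17)

(7, 17)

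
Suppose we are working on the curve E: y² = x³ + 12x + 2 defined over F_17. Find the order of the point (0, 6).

10

2P: tangent at (0, 6): λ = (3·0² + 12)/(2·6) ≡ 12/12. 12⁻¹ ≡ 10 (mod 17) since 12·10 = 120 ≡ 1, so λ ≡ 12·10 ≡ 1.
  x = λ² - 0 - 0 = 1 - 0 ≡ 1; y = λ·(0 - 1) - 6 ≡ 10. → (1, 10)
3P: (1, 10) + (0, 6). λ = (6 - 10)/(0 - 1) ≡ 13/16 mod 17. 16⁻¹ ≡ 16 (mod 17), so λ ≡ 4.
  x = λ² - 1 - 0 = 16 - 1 ≡ 15; y = λ·(1 - 15) - 10 ≡ 2. → (15, 2)
4P: (15, 2) + (0, 6). λ = (6 - 2)/(0 - 15) ≡ 4/2 mod 17. 2⁻¹ ≡ 9 (mod 17), so λ ≡ 2.
  x = λ² - 15 - 0 = 4 - 15 ≡ 6; y = λ·(15 - 6) - 2 ≡ 16. → (6, 16)
5P: (6, 16) + (0, 6). λ = (6 - 16)/(0 - 6) ≡ 7/11 mod 17. 11⁻¹ ≡ 14 (mod 17), so λ ≡ 13.
  x = λ² - 6 - 0 = 169 - 6 ≡ 10; y = λ·(6 - 10) - 16 ≡ 0. → (10, 0)
6P: (10, 0) + (0, 6). λ = (6 - 0)/(0 - 10) ≡ 6/7 mod 17. 7⁻¹ ≡ 5 (mod 17), so λ ≡ 13.
  x = λ² - 10 - 0 = 169 - 10 ≡ 6; y = λ·(10 - 6) - 0 ≡ 1. → (6, 1)
7P: (6, 1) + (0, 6). λ = (6 - 1)/(0 - 6) ≡ 5/11 mod 17. 11⁻¹ ≡ 14 (mod 17) since 11·14 = 154 ≡ 1, so λ ≡ 2.
  x = λ² - 6 - 0 = 4 - 6 ≡ 15; y = λ·(6 - 15) - 1 ≡ 15. → (15, 15)
8P: (15, 15) + (0, 6). λ = (6 - 15)/(0 - 15) ≡ 8/2 mod 17. 2⁻¹ ≡ 9 (mod 17), so λ ≡ 4.
  x = λ² - 15 - 0 = 16 - 15 ≡ 1; y = λ·(15 - 1) - 15 ≡ 7. → (1, 7)
9P: (1, 7) + (0, 6). λ = (6 - 7)/(0 - 1) ≡ 16/16 mod 17. 16⁻¹ ≡ 16 (mod 17) since 16·16 = 256 ≡ 1, so λ ≡ 1.
  x = λ² - 1 - 0 = 1 - 1 ≡ 0; y = λ·(1 - 0) - 7 ≡ 11. → (0, 11)
10P: (0, 11) + (0, 6): same x and y₁ ≡ -y₂, so the sum is O.
10P = O, so the order is 10.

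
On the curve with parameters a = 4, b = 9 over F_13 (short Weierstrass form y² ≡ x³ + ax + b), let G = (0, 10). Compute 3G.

Repeated addition: build up to 3G.
2G: tangent at (0, 10): λ = (3·0² + 4)/(2·10) ≡ 4/7. 7⁻¹ ≡ 2 (mod 13), so λ ≡ 4·2 ≡ 8.
  x = λ² - 0 - 0 = 64 - 0 ≡ 12; y = λ·(0 - 12) - 10 ≡ 11. → (12, 11)
3G: (12, 11) + (0, 10). λ = (10 - 11)/(0 - 12) ≡ 12/1 mod 13. 1⁻¹ ≡ 1 (mod 13), so λ ≡ 12.
  x = λ² - 12 - 0 = 144 - 12 ≡ 2; y = λ·(12 - 2) - 11 ≡ 5. → (2, 5)

(2, 5)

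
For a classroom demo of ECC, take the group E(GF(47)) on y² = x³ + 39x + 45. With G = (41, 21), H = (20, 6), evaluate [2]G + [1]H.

First 2G:
Repeated addition: build up to 2G.
2G: tangent at (41, 21): λ = (3·41² + 39)/(2·21) ≡ 6/42. 42⁻¹ ≡ 28 (mod 47) since 42·28 = 1176 ≡ 1, so λ ≡ 6·28 ≡ 27.
  x = λ² - 41 - 41 = 729 - 82 ≡ 36; y = λ·(41 - 36) - 21 ≡ 20. → (36, 20)
2G = (36, 20).
Finally 2G + H:
(36, 20) + (20, 6). λ = (6 - 20)/(20 - 36) ≡ 33/31 mod 47. 31⁻¹ ≡ 44 (mod 47) since 31·44 = 1364 ≡ 1, so λ ≡ 42.
  x = λ² - 36 - 20 = 1764 - 56 ≡ 16; y = λ·(36 - 16) - 20 ≡ 21. → (16, 21)

(16, 21)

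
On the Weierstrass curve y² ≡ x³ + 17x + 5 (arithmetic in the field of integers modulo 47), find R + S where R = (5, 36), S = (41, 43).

(15, 43)

(5, 36) + (41, 43). λ = (43 - 36)/(41 - 5) ≡ 7/36 mod 47. 36⁻¹ ≡ 17 (mod 47), so λ ≡ 25.
  x = λ² - 5 - 41 = 625 - 46 ≡ 15; y = λ·(5 - 15) - 36 ≡ 43. → (15, 43)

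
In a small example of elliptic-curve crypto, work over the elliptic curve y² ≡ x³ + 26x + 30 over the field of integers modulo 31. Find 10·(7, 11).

(24, 1)

Write P = (7, 11).
Double-and-add on 10 = (1010)₂. Start with P = (7, 11) for the leading 1-bit.
double: tangent at (7, 11): λ = (3·7² + 26)/(2·11) ≡ 18/22. 22⁻¹ ≡ 24 (mod 31), so λ ≡ 18·24 ≡ 29.
  x = λ² - 7 - 7 = 841 - 14 ≡ 21; y = λ·(7 - 21) - 11 ≡ 17. → (21, 17)
double: tangent at (21, 17): λ = (3·21² + 26)/(2·17) ≡ 16/3. 3⁻¹ ≡ 21 (mod 31), so λ ≡ 16·21 ≡ 26.
  x = λ² - 21 - 21 = 676 - 42 ≡ 14; y = λ·(21 - 14) - 17 ≡ 10. → (14, 10)
add P: (14, 10) + (7, 11). λ = (11 - 10)/(7 - 14) ≡ 1/24 mod 31. 24⁻¹ ≡ 22 (mod 31) since 24·22 = 528 ≡ 1, so λ ≡ 22.
  x = λ² - 14 - 7 = 484 - 21 ≡ 29; y = λ·(14 - 29) - 10 ≡ 1. → (29, 1)
double: tangent at (29, 1): λ = (3·29² + 26)/(2·1) ≡ 7/2. 2⁻¹ ≡ 16 (mod 31), so λ ≡ 7·16 ≡ 19.
  x = λ² - 29 - 29 = 361 - 58 ≡ 24; y = λ·(29 - 24) - 1 ≡ 1. → (24, 1)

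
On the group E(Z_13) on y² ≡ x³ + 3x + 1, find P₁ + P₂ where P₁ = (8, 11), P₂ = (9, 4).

(6, 1)

(8, 11) + (9, 4). λ = (4 - 11)/(9 - 8) ≡ 6/1 mod 13. 1⁻¹ ≡ 1 (mod 13) since 1·1 = 1 ≡ 1, so λ ≡ 6.
  x = λ² - 8 - 9 = 36 - 17 ≡ 6; y = λ·(8 - 6) - 11 ≡ 1. → (6, 1)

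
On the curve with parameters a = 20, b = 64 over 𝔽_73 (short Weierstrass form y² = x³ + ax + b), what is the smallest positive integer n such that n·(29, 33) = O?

11

2P: tangent at (29, 33): λ = (3·29² + 20)/(2·33) ≡ 61/66. 66⁻¹ ≡ 52 (mod 73), so λ ≡ 61·52 ≡ 33.
  x = λ² - 29 - 29 = 1089 - 58 ≡ 9; y = λ·(29 - 9) - 33 ≡ 43. → (9, 43)
3P: (9, 43) + (29, 33). λ = (33 - 43)/(29 - 9) ≡ 63/20 mod 73. 20⁻¹ ≡ 11 (mod 73) since 20·11 = 220 ≡ 1, so λ ≡ 36.
  x = λ² - 9 - 29 = 1296 - 38 ≡ 17; y = λ·(9 - 17) - 43 ≡ 34. → (17, 34)
4P: (17, 34) + (29, 33). λ = (33 - 34)/(29 - 17) ≡ 72/12 mod 73. 12⁻¹ ≡ 67 (mod 73), so λ ≡ 6.
  x = λ² - 17 - 29 = 36 - 46 ≡ 63; y = λ·(17 - 63) - 34 ≡ 55. → (63, 55)
5P: (63, 55) + (29, 33). λ = (33 - 55)/(29 - 63) ≡ 51/39 mod 73. 39⁻¹ ≡ 15 (mod 73) since 39·15 = 585 ≡ 1, so λ ≡ 35.
  x = λ² - 63 - 29 = 1225 - 92 ≡ 38; y = λ·(63 - 38) - 55 ≡ 17. → (38, 17)
6P: (38, 17) + (29, 33). λ = (33 - 17)/(29 - 38) ≡ 16/64 mod 73. 64⁻¹ ≡ 8 (mod 73) since 64·8 = 512 ≡ 1, so λ ≡ 55.
  x = λ² - 38 - 29 = 3025 - 67 ≡ 38; y = λ·(38 - 38) - 17 ≡ 56. → (38, 56)
7P: (38, 56) + (29, 33). λ = (33 - 56)/(29 - 38) ≡ 50/64 mod 73. 64⁻¹ ≡ 8 (mod 73), so λ ≡ 35.
  x = λ² - 38 - 29 = 1225 - 67 ≡ 63; y = λ·(38 - 63) - 56 ≡ 18. → (63, 18)
8P: (63, 18) + (29, 33). λ = (33 - 18)/(29 - 63) ≡ 15/39 mod 73. 39⁻¹ ≡ 15 (mod 73), so λ ≡ 6.
  x = λ² - 63 - 29 = 36 - 92 ≡ 17; y = λ·(63 - 17) - 18 ≡ 39. → (17, 39)
9P: (17, 39) + (29, 33). λ = (33 - 39)/(29 - 17) ≡ 67/12 mod 73. 12⁻¹ ≡ 67 (mod 73) since 12·67 = 804 ≡ 1, so λ ≡ 36.
  x = λ² - 17 - 29 = 1296 - 46 ≡ 9; y = λ·(17 - 9) - 39 ≡ 30. → (9, 30)
10P: (9, 30) + (29, 33). λ = (33 - 30)/(29 - 9) ≡ 3/20 mod 73. 20⁻¹ ≡ 11 (mod 73), so λ ≡ 33.
  x = λ² - 9 - 29 = 1089 - 38 ≡ 29; y = λ·(9 - 29) - 30 ≡ 40. → (29, 40)
11P: (29, 40) + (29, 33): same x and y₁ ≡ -y₂, so the sum is O.
11P = O, so the order is 11.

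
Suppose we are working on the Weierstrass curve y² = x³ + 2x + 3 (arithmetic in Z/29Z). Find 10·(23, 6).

Write P = (23, 6).
Repeated addition: build up to 10P.
2P: tangent at (23, 6): λ = (3·23² + 2)/(2·6) ≡ 23/12. 12⁻¹ ≡ 17 (mod 29) since 12·17 = 204 ≡ 1, so λ ≡ 23·17 ≡ 14.
  x = λ² - 23 - 23 = 196 - 46 ≡ 5; y = λ·(23 - 5) - 6 ≡ 14. → (5, 14)
3P: (5, 14) + (23, 6). λ = (6 - 14)/(23 - 5) ≡ 21/18 mod 29. 18⁻¹ ≡ 21 (mod 29) since 18·21 = 378 ≡ 1, so λ ≡ 6.
  x = λ² - 5 - 23 = 36 - 28 ≡ 8; y = λ·(5 - 8) - 14 ≡ 26. → (8, 26)
4P: (8, 26) + (23, 6). λ = (6 - 26)/(23 - 8) ≡ 9/15 mod 29. 15⁻¹ ≡ 2 (mod 29), so λ ≡ 18.
  x = λ² - 8 - 23 = 324 - 31 ≡ 3; y = λ·(8 - 3) - 26 ≡ 6. → (3, 6)
5P: (3, 6) + (23, 6). λ = (6 - 6)/(23 - 3) ≡ 0/20 mod 29. 20⁻¹ ≡ 16 (mod 29) since 20·16 = 320 ≡ 1, so λ ≡ 0.
  x = λ² - 3 - 23 = 0 - 26 ≡ 3; y = λ·(3 - 3) - 6 ≡ 23. → (3, 23)
6P: (3, 23) + (23, 6). λ = (6 - 23)/(23 - 3) ≡ 12/20 mod 29. 20⁻¹ ≡ 16 (mod 29) since 20·16 = 320 ≡ 1, so λ ≡ 18.
  x = λ² - 3 - 23 = 324 - 26 ≡ 8; y = λ·(3 - 8) - 23 ≡ 3. → (8, 3)
7P: (8, 3) + (23, 6). λ = (6 - 3)/(23 - 8) ≡ 3/15 mod 29. 15⁻¹ ≡ 2 (mod 29), so λ ≡ 6.
  x = λ² - 8 - 23 = 36 - 31 ≡ 5; y = λ·(8 - 5) - 3 ≡ 15. → (5, 15)
8P: (5, 15) + (23, 6). λ = (6 - 15)/(23 - 5) ≡ 20/18 mod 29. 18⁻¹ ≡ 21 (mod 29), so λ ≡ 14.
  x = λ² - 5 - 23 = 196 - 28 ≡ 23; y = λ·(5 - 23) - 15 ≡ 23. → (23, 23)
9P: (23, 23) + (23, 6): same x and y₁ ≡ -y₂, so the sum is ∞.
10P: ∞ + (23, 6) = (23, 6) (identity).

(23, 6)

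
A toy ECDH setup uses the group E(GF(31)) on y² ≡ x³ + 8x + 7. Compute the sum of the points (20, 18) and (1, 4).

(26, 20)

(20, 18) + (1, 4). λ = (4 - 18)/(1 - 20) ≡ 17/12 mod 31. 12⁻¹ ≡ 13 (mod 31), so λ ≡ 4.
  x = λ² - 20 - 1 = 16 - 21 ≡ 26; y = λ·(20 - 26) - 18 ≡ 20. → (26, 20)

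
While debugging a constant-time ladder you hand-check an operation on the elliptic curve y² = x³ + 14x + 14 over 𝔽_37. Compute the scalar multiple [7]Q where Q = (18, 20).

Double-and-add on 7 = (111)₂. Start with Q = (18, 20) for the leading 1-bit.
double: tangent at (18, 20): λ = (3·18² + 14)/(2·20) ≡ 24/3. 3⁻¹ ≡ 25 (mod 37), so λ ≡ 24·25 ≡ 8.
  x = λ² - 18 - 18 = 64 - 36 ≡ 28; y = λ·(18 - 28) - 20 ≡ 11. → (28, 11)
add Q: (28, 11) + (18, 20). λ = (20 - 11)/(18 - 28) ≡ 9/27 mod 37. 27⁻¹ ≡ 11 (mod 37) since 27·11 = 297 ≡ 1, so λ ≡ 25.
  x = λ² - 28 - 18 = 625 - 46 ≡ 24; y = λ·(28 - 24) - 11 ≡ 15. → (24, 15)
double: tangent at (24, 15): λ = (3·24² + 14)/(2·15) ≡ 3/30. 30⁻¹ ≡ 21 (mod 37), so λ ≡ 3·21 ≡ 26.
  x = λ² - 24 - 24 = 676 - 48 ≡ 36; y = λ·(24 - 36) - 15 ≡ 6. → (36, 6)
add Q: (36, 6) + (18, 20). λ = (20 - 6)/(18 - 36) ≡ 14/19 mod 37. 19⁻¹ ≡ 2 (mod 37), so λ ≡ 28.
  x = λ² - 36 - 18 = 784 - 54 ≡ 27; y = λ·(36 - 27) - 6 ≡ 24. → (27, 24)

(27, 24)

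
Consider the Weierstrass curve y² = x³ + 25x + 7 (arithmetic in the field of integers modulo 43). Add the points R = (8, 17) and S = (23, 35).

(10, 15)

(8, 17) + (23, 35). λ = (35 - 17)/(23 - 8) ≡ 18/15 mod 43. 15⁻¹ ≡ 23 (mod 43) since 15·23 = 345 ≡ 1, so λ ≡ 27.
  x = λ² - 8 - 23 = 729 - 31 ≡ 10; y = λ·(8 - 10) - 17 ≡ 15. → (10, 15)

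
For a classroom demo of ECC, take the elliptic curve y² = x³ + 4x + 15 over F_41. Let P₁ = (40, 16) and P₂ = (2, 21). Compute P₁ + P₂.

(40, 16) + (2, 21). λ = (21 - 16)/(2 - 40) ≡ 5/3 mod 41. 3⁻¹ ≡ 14 (mod 41) since 3·14 = 42 ≡ 1, so λ ≡ 29.
  x = λ² - 40 - 2 = 841 - 42 ≡ 20; y = λ·(40 - 20) - 16 ≡ 31. → (20, 31)

(20, 31)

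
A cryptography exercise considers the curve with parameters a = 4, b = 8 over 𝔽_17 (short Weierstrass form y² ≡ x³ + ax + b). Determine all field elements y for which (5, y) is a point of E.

x³ + 4x + 8 = 153 ≡ 0 (mod 17).
Only y = 0 satisfies y² ≡ 0.

0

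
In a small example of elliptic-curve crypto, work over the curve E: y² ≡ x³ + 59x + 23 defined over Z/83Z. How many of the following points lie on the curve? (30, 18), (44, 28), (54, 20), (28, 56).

(30, 18): 18² ≡ 75, rhs ≡ 75 → on.
(44, 28): 28² ≡ 37, rhs ≡ 72 → off.
(54, 20): 20² ≡ 68, rhs ≡ 68 → on.
(28, 56): 56² ≡ 65, rhs ≡ 55 → off.

2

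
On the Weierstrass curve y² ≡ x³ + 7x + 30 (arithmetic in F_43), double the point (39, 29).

(31, 29)

tangent at (39, 29): λ = (3·39² + 7)/(2·29) ≡ 12/15. 15⁻¹ ≡ 23 (mod 43) since 15·23 = 345 ≡ 1, so λ ≡ 12·23 ≡ 18.
  x = λ² - 39 - 39 = 324 - 78 ≡ 31; y = λ·(39 - 31) - 29 ≡ 29. → (31, 29)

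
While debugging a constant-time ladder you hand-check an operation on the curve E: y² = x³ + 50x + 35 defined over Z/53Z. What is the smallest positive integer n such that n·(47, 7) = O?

2P: tangent at (47, 7): λ = (3·47² + 50)/(2·7) ≡ 52/14. 14⁻¹ ≡ 19 (mod 53) since 14·19 = 266 ≡ 1, so λ ≡ 52·19 ≡ 34.
  x = λ² - 47 - 47 = 1156 - 94 ≡ 2; y = λ·(47 - 2) - 7 ≡ 39. → (2, 39)
3P: (2, 39) + (47, 7). λ = (7 - 39)/(47 - 2) ≡ 21/45 mod 53. 45⁻¹ ≡ 33 (mod 53), so λ ≡ 4.
  x = λ² - 2 - 47 = 16 - 49 ≡ 20; y = λ·(2 - 20) - 39 ≡ 48. → (20, 48)
4P: (20, 48) + (47, 7). λ = (7 - 48)/(47 - 20) ≡ 12/27 mod 53. 27⁻¹ ≡ 2 (mod 53), so λ ≡ 24.
  x = λ² - 20 - 47 = 576 - 67 ≡ 32; y = λ·(20 - 32) - 48 ≡ 35. → (32, 35)
5P: (32, 35) + (47, 7). λ = (7 - 35)/(47 - 32) ≡ 25/15 mod 53. 15⁻¹ ≡ 46 (mod 53), so λ ≡ 37.
  x = λ² - 32 - 47 = 1369 - 79 ≡ 18; y = λ·(32 - 18) - 35 ≡ 6. → (18, 6)
6P: (18, 6) + (47, 7). λ = (7 - 6)/(47 - 18) ≡ 1/29 mod 53. 29⁻¹ ≡ 11 (mod 53) since 29·11 = 319 ≡ 1, so λ ≡ 11.
  x = λ² - 18 - 47 = 121 - 65 ≡ 3; y = λ·(18 - 3) - 6 ≡ 0. → (3, 0)
7P: (3, 0) + (47, 7). λ = (7 - 0)/(47 - 3) ≡ 7/44 mod 53. 44⁻¹ ≡ 47 (mod 53) since 44·47 = 2068 ≡ 1, so λ ≡ 11.
  x = λ² - 3 - 47 = 121 - 50 ≡ 18; y = λ·(3 - 18) - 0 ≡ 47. → (18, 47)
8P: (18, 47) + (47, 7). λ = (7 - 47)/(47 - 18) ≡ 13/29 mod 53. 29⁻¹ ≡ 11 (mod 53), so λ ≡ 37.
  x = λ² - 18 - 47 = 1369 - 65 ≡ 32; y = λ·(18 - 32) - 47 ≡ 18. → (32, 18)
9P: (32, 18) + (47, 7). λ = (7 - 18)/(47 - 32) ≡ 42/15 mod 53. 15⁻¹ ≡ 46 (mod 53), so λ ≡ 24.
  x = λ² - 32 - 47 = 576 - 79 ≡ 20; y = λ·(32 - 20) - 18 ≡ 5. → (20, 5)
10P: (20, 5) + (47, 7). λ = (7 - 5)/(47 - 20) ≡ 2/27 mod 53. 27⁻¹ ≡ 2 (mod 53) since 27·2 = 54 ≡ 1, so λ ≡ 4.
  x = λ² - 20 - 47 = 16 - 67 ≡ 2; y = λ·(20 - 2) - 5 ≡ 14. → (2, 14)
11P: (2, 14) + (47, 7). λ = (7 - 14)/(47 - 2) ≡ 46/45 mod 53. 45⁻¹ ≡ 33 (mod 53) since 45·33 = 1485 ≡ 1, so λ ≡ 34.
  x = λ² - 2 - 47 = 1156 - 49 ≡ 47; y = λ·(2 - 47) - 14 ≡ 46. → (47, 46)
12P: (47, 46) + (47, 7): same x and y₁ ≡ -y₂, so the sum is O.
12P = O, so the order is 12.

12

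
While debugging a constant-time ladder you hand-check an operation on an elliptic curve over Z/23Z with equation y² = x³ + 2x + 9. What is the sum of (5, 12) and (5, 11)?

O

The two points share x = 5 and their y-coordinates satisfy 12 + 11 ≡ 0 (mod 23), so they are inverses. Their sum is O.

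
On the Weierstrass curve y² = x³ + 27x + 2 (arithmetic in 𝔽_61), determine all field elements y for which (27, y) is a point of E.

x³ + 27x + 2 = 20414 ≡ 40 (mod 61).
40 is a non-residue mod 61; no y exists.

none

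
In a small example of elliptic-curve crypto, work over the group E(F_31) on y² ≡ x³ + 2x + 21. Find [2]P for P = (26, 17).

(4, 0)

tangent at (26, 17): λ = (3·26² + 2)/(2·17) ≡ 15/3. 3⁻¹ ≡ 21 (mod 31) since 3·21 = 63 ≡ 1, so λ ≡ 15·21 ≡ 5.
  x = λ² - 26 - 26 = 25 - 52 ≡ 4; y = λ·(26 - 4) - 17 ≡ 0. → (4, 0)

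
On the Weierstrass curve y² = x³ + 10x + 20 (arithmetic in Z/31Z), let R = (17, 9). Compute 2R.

(5, 28)

tangent at (17, 9): λ = (3·17² + 10)/(2·9) ≡ 9/18. 18⁻¹ ≡ 19 (mod 31) since 18·19 = 342 ≡ 1, so λ ≡ 9·19 ≡ 16.
  x = λ² - 17 - 17 = 256 - 34 ≡ 5; y = λ·(17 - 5) - 9 ≡ 28. → (5, 28)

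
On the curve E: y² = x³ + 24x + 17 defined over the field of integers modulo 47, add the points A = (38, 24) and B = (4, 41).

(38, 24) + (4, 41). λ = (41 - 24)/(4 - 38) ≡ 17/13 mod 47. 13⁻¹ ≡ 29 (mod 47) since 13·29 = 377 ≡ 1, so λ ≡ 23.
  x = λ² - 38 - 4 = 529 - 42 ≡ 17; y = λ·(38 - 17) - 24 ≡ 36. → (17, 36)

(17, 36)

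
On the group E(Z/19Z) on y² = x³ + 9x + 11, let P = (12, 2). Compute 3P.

(8, 14)

Repeated addition: build up to 3P.
2P: tangent at (12, 2): λ = (3·12² + 9)/(2·2) ≡ 4/4. 4⁻¹ ≡ 5 (mod 19) since 4·5 = 20 ≡ 1, so λ ≡ 4·5 ≡ 1.
  x = λ² - 12 - 12 = 1 - 24 ≡ 15; y = λ·(12 - 15) - 2 ≡ 14. → (15, 14)
3P: (15, 14) + (12, 2). λ = (2 - 14)/(12 - 15) ≡ 7/16 mod 19. 16⁻¹ ≡ 6 (mod 19) since 16·6 = 96 ≡ 1, so λ ≡ 4.
  x = λ² - 15 - 12 = 16 - 27 ≡ 8; y = λ·(15 - 8) - 14 ≡ 14. → (8, 14)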